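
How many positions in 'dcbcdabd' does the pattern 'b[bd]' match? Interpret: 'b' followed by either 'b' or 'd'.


Pattern: b[bd] means 'b' followed by either 'b' or 'd'.
Scanning 'dcbcdabd' position-by-position:
  Pos 0: window 'dc' -> no
  Pos 1: window 'cb' -> no
  Pos 2: window 'bc' -> no
  Pos 3: window 'cd' -> no
  Pos 4: window 'da' -> no
  Pos 5: window 'ab' -> no
  Pos 6: window 'bd' -> MATCH
  Pos 7: window 'd' -> no
Total matches: 1

1


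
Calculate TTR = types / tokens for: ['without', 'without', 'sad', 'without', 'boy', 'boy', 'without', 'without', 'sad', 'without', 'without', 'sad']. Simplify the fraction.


Tokens: 12
Unique types: ('boy', 'sad', 'without') = 3
TTR = 3/12
Simplify: divide both by 3 -> 1/4
TTR = 1/4

1/4


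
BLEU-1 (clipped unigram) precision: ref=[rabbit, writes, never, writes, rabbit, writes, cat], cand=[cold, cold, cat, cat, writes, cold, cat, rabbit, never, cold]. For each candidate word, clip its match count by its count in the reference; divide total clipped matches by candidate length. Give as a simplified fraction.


Reference word counts: {'cat': 1, 'never': 1, 'rabbit': 2, 'writes': 3}
Checking each candidate word (with clipping):
  'cold' -> not in reference -> no match (matches: 0)
  'cold' -> not in reference -> no match (matches: 0)
  'cat' -> in reference (ref count 1, used 1/1) -> match (matches: 1)
  'cat' -> ref count 1 already used up (1/1) -> clipped, no match (matches: 1)
  'writes' -> in reference (ref count 3, used 1/3) -> match (matches: 2)
  'cold' -> not in reference -> no match (matches: 2)
  'cat' -> ref count 1 already used up (1/1) -> clipped, no match (matches: 2)
  'rabbit' -> in reference (ref count 2, used 1/2) -> match (matches: 3)
  'never' -> in reference (ref count 1, used 1/1) -> match (matches: 4)
  'cold' -> not in reference -> no match (matches: 4)
Clipped matches: 4, Candidate length: 10
Precision = 4/10 = 2/5

2/5


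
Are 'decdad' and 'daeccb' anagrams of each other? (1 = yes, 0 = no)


Sort characters of 'decdad': 'acddde'
Sort characters of 'daeccb': 'abccde'
Sorted forms differ -> they are NOT anagrams
Result: 0

0


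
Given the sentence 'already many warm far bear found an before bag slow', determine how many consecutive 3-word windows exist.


Word trigrams from [10] words:
  Trigram 1: (already many warm)
  Trigram 2: (many warm far)
  Trigram 3: (warm far bear)
  Trigram 4: (far bear found)
  Trigram 5: (bear found an)
  Trigram 6: (found an before)
  Trigram 7: (an before bag)
  Trigram 8: (before bag slow)
Total word trigrams: 10 - 2 = 8

8


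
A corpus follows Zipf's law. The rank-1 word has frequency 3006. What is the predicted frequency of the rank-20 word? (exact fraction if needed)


Zipf's law: freq(rank) = f1 / rank
f1 = 3006, rank = 20
freq = 3006 / 20
GCD(3006, 20) = 2
Simplified: 1503/10

1503/10


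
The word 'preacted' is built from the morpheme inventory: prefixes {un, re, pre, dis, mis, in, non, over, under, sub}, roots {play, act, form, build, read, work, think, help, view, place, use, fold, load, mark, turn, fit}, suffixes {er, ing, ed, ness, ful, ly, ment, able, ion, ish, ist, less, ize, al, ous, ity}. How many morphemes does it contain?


Segmenting 'preacted' against the inventory:
  'pre' -> prefix (morpheme 1)
  'act' -> root (morpheme 2)
  'ed' -> suffix (morpheme 3)
Total morphemes: 3

3


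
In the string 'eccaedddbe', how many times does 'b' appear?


Scanning 'eccaedddbe' for 'b':
  Position 8: 'b' -> MATCH (count: 1)
Total occurrences of 'b': 1

1


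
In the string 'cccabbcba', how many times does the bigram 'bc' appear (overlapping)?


Scanning 'cccabbcba' for bigram 'bc':
  Position 0: 'cc' -> no
  Position 1: 'cc' -> no
  Position 2: 'ca' -> no
  Position 3: 'ab' -> no
  Position 4: 'bb' -> no
  Position 5: 'bc' -> MATCH
  Position 6: 'cb' -> no
  Position 7: 'ba' -> no
Total matches: 1

1


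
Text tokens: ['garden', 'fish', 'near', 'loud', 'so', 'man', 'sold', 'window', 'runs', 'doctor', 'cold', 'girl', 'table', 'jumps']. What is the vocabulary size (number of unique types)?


Listing all tokens and tracking unique types:
  Token 1: 'garden' -> NEW (unique so far: 1)
  Token 2: 'fish' -> NEW (unique so far: 2)
  Token 3: 'near' -> NEW (unique so far: 3)
  Token 4: 'loud' -> NEW (unique so far: 4)
  Token 5: 'so' -> NEW (unique so far: 5)
  Token 6: 'man' -> NEW (unique so far: 6)
  Token 7: 'sold' -> NEW (unique so far: 7)
  Token 8: 'window' -> NEW (unique so far: 8)
  Token 9: 'runs' -> NEW (unique so far: 9)
  Token 10: 'doctor' -> NEW (unique so far: 10)
  Token 11: 'cold' -> NEW (unique so far: 11)
  Token 12: 'girl' -> NEW (unique so far: 12)
  Token 13: 'table' -> NEW (unique so far: 13)
  Token 14: 'jumps' -> NEW (unique so far: 14)
Unique types: ('cold', 'doctor', 'fish', 'garden', 'girl', 'jumps', 'loud', 'man', 'near', 'runs', 'so', 'sold', 'table', 'window')
Vocabulary size: 14

14


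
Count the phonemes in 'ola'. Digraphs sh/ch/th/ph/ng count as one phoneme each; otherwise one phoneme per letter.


Parsing 'ola' greedily, digraphs first:
  'o' -> vowel phoneme (phonemes so far: 1)
  'l' -> consonant phoneme (phonemes so far: 2)
  'a' -> vowel phoneme (phonemes so far: 3)
Total phonemes: 3

3


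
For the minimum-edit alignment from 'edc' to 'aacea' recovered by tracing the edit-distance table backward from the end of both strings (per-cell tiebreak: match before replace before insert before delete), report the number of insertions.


Edit distance = 4. Backtracking from cell (3, 5) with preference match > replace > insert > delete,
then listing the resulting alignment 'edc' -> 'aacea' left to right:
  Step 1: replace e->a
  Step 2: replace d->a
  Step 3: keep 'c'
  Step 4: insert 'e' [insertion #1]
  Step 5: insert 'a' [insertion #2]
Total insertions: 2

2


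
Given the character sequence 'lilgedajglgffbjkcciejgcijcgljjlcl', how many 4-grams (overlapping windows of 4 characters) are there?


String 'lilgedajglgffbjkcciejgcijcgljjlcl' has length L = 33.
Number of overlapping n-grams = L - n + 1
Substituting: 33 - 4 + 1 = 30

30


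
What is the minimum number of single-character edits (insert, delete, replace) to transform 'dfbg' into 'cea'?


Building DP table for s1='dfbg' (len 4) and s2='cea' (len 3):
       c  e  a
    0  1  2  3
  d 1  1  2  3
  f 2  2  2  3
  b 3  3  3  3
  g 4  4  4  4
Edit distance = dp[4][3] = 4

4


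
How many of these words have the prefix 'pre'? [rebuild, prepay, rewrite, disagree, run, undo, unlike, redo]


Checking each word for prefix 'pre':
  'rebuild' -> no (count: 0)
  'prepay' -> YES, starts with 'pre' (count: 1)
  'rewrite' -> no (count: 1)
  'disagree' -> no (count: 1)
  'run' -> no (count: 1)
  'undo' -> no (count: 1)
  'unlike' -> no (count: 1)
  'redo' -> no (count: 1)
Total with prefix 'pre': 1

1


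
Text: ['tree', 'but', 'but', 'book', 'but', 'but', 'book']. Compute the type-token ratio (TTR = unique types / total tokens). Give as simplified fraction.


Tokens: 7
Unique types: ('book', 'but', 'tree') = 3
TTR = 3/7
Already in lowest terms.

3/7


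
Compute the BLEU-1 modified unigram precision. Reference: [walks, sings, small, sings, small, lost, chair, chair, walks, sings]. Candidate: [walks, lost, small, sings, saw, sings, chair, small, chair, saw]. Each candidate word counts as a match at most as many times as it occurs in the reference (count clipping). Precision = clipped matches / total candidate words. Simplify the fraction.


Reference word counts: {'chair': 2, 'lost': 1, 'sings': 3, 'small': 2, 'walks': 2}
Checking each candidate word (with clipping):
  'walks' -> in reference (ref count 2, used 1/2) -> match (matches: 1)
  'lost' -> in reference (ref count 1, used 1/1) -> match (matches: 2)
  'small' -> in reference (ref count 2, used 1/2) -> match (matches: 3)
  'sings' -> in reference (ref count 3, used 1/3) -> match (matches: 4)
  'saw' -> not in reference -> no match (matches: 4)
  'sings' -> in reference (ref count 3, used 2/3) -> match (matches: 5)
  'chair' -> in reference (ref count 2, used 1/2) -> match (matches: 6)
  'small' -> in reference (ref count 2, used 2/2) -> match (matches: 7)
  'chair' -> in reference (ref count 2, used 2/2) -> match (matches: 8)
  'saw' -> not in reference -> no match (matches: 8)
Clipped matches: 8, Candidate length: 10
Precision = 8/10 = 4/5

4/5


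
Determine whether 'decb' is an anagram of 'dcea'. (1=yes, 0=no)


Sort characters of 'decb': 'bcde'
Sort characters of 'dcea': 'acde'
Sorted forms differ -> they are NOT anagrams
Result: 0

0


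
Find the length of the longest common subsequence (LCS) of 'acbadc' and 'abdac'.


DP table for LCS of 'acbadc' and 'abdac':
       a  b  d  a  c
    0  0  0  0  0  0
  a 0  1  1  1  1  1
  c 0  1  1  1  1  2
  b 0  1  2  2  2  2
  a 0  1  2  2  3  3
  d 0  1  2  3  3  3
  c 0  1  2  3  3  4
LCS: 'abac'
LCS length = 4

4


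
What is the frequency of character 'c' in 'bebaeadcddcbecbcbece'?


Scanning 'bebaeadcddcbecbcbece' for 'c':
  Position 7: 'c' -> MATCH (count: 1)
  Position 10: 'c' -> MATCH (count: 2)
  Position 13: 'c' -> MATCH (count: 3)
  Position 15: 'c' -> MATCH (count: 4)
  Position 18: 'c' -> MATCH (count: 5)
Total occurrences of 'c': 5

5


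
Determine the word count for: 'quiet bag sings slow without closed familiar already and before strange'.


Counting words by splitting on spaces:
  Word 1: 'quiet'
  Word 2: 'bag'
  Word 3: 'sings'
  Word 4: 'slow'
  Word 5: 'without'
  Word 6: 'closed'
  Word 7: 'familiar'
  Word 8: 'already'
  Word 9: 'and'
  Word 10: 'before'
  Word 11: 'strange'
Total words: 11

11


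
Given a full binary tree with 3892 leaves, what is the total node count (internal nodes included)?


Leaf nodes (terminals): 3892
Internal nodes = n - 1 = 3892 - 1 = 3891
Total = leaves + internal = 3892 + 3891 = 7783

7783


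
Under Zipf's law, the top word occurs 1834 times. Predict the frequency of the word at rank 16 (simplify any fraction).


Zipf's law: freq(rank) = f1 / rank
f1 = 1834, rank = 16
freq = 1834 / 16
GCD(1834, 16) = 2
Simplified: 917/8

917/8


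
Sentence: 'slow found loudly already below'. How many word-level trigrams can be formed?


Word trigrams from [5] words:
  Trigram 1: (slow found loudly)
  Trigram 2: (found loudly already)
  Trigram 3: (loudly already below)
Total word trigrams: 5 - 2 = 3

3


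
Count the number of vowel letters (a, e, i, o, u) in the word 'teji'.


Scanning each character of 'teji':
  Position 1: 't' -> consonant (running count: 0)
  Position 2: 'e' -> vowel (running count: 1)
  Position 3: 'j' -> consonant (running count: 1)
  Position 4: 'i' -> vowel (running count: 2)
Total vowels: 2

2


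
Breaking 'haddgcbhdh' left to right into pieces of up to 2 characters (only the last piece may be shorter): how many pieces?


'haddgcbhdh' has 10 characters.
Chunking with max size 2:
  Chunk 1: 'ha' (positions 0-1)
  Chunk 2: 'dd' (positions 2-3)
  Chunk 3: 'gc' (positions 4-5)
  Chunk 4: 'bh' (positions 6-7)
  Chunk 5: 'dh' (positions 8-9)
Total chunks: ceil(10 / 2) = 5

5


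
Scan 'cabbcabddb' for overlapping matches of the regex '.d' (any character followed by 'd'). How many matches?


Pattern: .d means any character followed by 'd'.
Scanning 'cabbcabddb' position-by-position:
  Pos 0: window 'ca' -> no
  Pos 1: window 'ab' -> no
  Pos 2: window 'bb' -> no
  Pos 3: window 'bc' -> no
  Pos 4: window 'ca' -> no
  Pos 5: window 'ab' -> no
  Pos 6: window 'bd' -> MATCH
  Pos 7: window 'dd' -> MATCH
  Pos 8: window 'db' -> no
  Pos 9: window 'b' -> no
Total matches: 2

2


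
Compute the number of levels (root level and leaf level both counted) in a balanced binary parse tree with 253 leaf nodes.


In a balanced binary tree with n leaves the deepest leaf is ceil(log2(n)) edges below the root,
so counting node levels inclusive of root and leaves gives ceil(log2(n)) + 1 levels.
log2(253) = 7.9830
ceil(7.9830) = 8
levels = 8 + 1 = 9

9


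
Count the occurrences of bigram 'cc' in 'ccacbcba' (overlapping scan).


Scanning 'ccacbcba' for bigram 'cc':
  Position 0: 'cc' -> MATCH
  Position 1: 'ca' -> no
  Position 2: 'ac' -> no
  Position 3: 'cb' -> no
  Position 4: 'bc' -> no
  Position 5: 'cb' -> no
  Position 6: 'ba' -> no
Total matches: 1

1


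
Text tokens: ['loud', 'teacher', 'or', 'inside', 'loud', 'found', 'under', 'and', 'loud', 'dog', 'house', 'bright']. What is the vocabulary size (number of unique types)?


Listing all tokens and tracking unique types:
  Token 1: 'loud' -> NEW (unique so far: 1)
  Token 2: 'teacher' -> NEW (unique so far: 2)
  Token 3: 'or' -> NEW (unique so far: 3)
  Token 4: 'inside' -> NEW (unique so far: 4)
  Token 5: 'loud' -> duplicate (unique so far: 4)
  Token 6: 'found' -> NEW (unique so far: 5)
  Token 7: 'under' -> NEW (unique so far: 6)
  Token 8: 'and' -> NEW (unique so far: 7)
  Token 9: 'loud' -> duplicate (unique so far: 7)
  Token 10: 'dog' -> NEW (unique so far: 8)
  Token 11: 'house' -> NEW (unique so far: 9)
  Token 12: 'bright' -> NEW (unique so far: 10)
Unique types: ('and', 'bright', 'dog', 'found', 'house', 'inside', 'loud', 'or', 'teacher', 'under')
Vocabulary size: 10

10


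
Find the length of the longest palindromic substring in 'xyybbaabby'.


Scanning 'xyybbaabby' for palindromic substrings.
Substring at positions 2-9: 'ybbaabby'.
Check: reverse('ybbaabby') = 'ybbaabby' -> palindrome confirmed.
Neighbouring characters ('y' / '-') break symmetry, so it cannot extend further.
No longer palindromic substring exists; longest length = 8

8


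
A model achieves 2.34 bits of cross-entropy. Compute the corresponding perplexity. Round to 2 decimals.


Perplexity formula: PP = 2^H
H = 2.34
PP = 2^2.34
Decompose: 2^2.34 = 2^2 * 2^0.34
2^2 = 4, 2^0.34 ~ 1.2657566
PP ~ 4 * 1.2657566 = 5.0630264
Rounded to 2 decimals: 5.06

5.06


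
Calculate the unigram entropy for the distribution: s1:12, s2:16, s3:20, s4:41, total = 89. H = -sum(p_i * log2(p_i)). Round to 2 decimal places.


Computing entropy H = -sum(p_i * log2(p_i)):
  s1: p = 12/89 = 0.1348, -p*log2(p) = 0.3898
  s2: p = 16/89 = 0.1798, -p*log2(p) = 0.4451
  s3: p = 20/89 = 0.2247, -p*log2(p) = 0.4840
  s4: p = 41/89 = 0.4607, -p*log2(p) = 0.5151
H = sum of terms = 1.8340
Rounded to 2 decimals: 1.83

1.83


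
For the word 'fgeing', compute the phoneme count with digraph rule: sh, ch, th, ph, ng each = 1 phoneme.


Parsing 'fgeing' greedily, digraphs first:
  'f' -> consonant phoneme (phonemes so far: 1)
  'g' -> consonant phoneme (phonemes so far: 2)
  'e' -> vowel phoneme (phonemes so far: 3)
  'i' -> vowel phoneme (phonemes so far: 4)
  'ng' -> digraph (1 consonant phoneme) (phonemes so far: 5)
Total phonemes: 5

5


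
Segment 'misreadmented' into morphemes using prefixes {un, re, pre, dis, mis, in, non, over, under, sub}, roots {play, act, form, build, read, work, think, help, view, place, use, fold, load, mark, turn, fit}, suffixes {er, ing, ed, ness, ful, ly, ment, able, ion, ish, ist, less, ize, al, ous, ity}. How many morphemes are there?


Segmenting 'misreadmented' against the inventory:
  'mis' -> prefix (morpheme 1)
  'read' -> root (morpheme 2)
  'ment' -> suffix (morpheme 3)
  'ed' -> suffix (morpheme 4)
Total morphemes: 4

4


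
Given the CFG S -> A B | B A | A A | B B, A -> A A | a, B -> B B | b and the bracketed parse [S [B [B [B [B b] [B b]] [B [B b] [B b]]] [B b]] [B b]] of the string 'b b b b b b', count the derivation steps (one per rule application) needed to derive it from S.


Every bracketed nonterminal node [X ...] in the tree is produced by exactly one rule application.
Reading the tree off as a leftmost derivation:
  Step 1: S  =>  B B   (applied S -> B B)
  Step 2: B B  =>  B B B   (applied B -> B B)
  Step 3: B B B  =>  B B B B   (applied B -> B B)
  Step 4: B B B B  =>  B B B B B   (applied B -> B B)
  Step 5: B B B B B  =>  b B B B B   (applied B -> b)
  Step 6: b B B B B  =>  b b B B B   (applied B -> b)
  Step 7: b b B B B  =>  b b B B B B   (applied B -> B B)
  Step 8: b b B B B B  =>  b b b B B B   (applied B -> b)
  Step 9: b b b B B B  =>  b b b b B B   (applied B -> b)
  Step 10: b b b b B B  =>  b b b b b B   (applied B -> b)
  Step 11: b b b b b B  =>  b b b b b b   (applied B -> b)
Final yield: b b b b b b
Total rewrite steps: 11

11


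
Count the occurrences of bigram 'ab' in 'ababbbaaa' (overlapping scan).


Scanning 'ababbbaaa' for bigram 'ab':
  Position 0: 'ab' -> MATCH
  Position 1: 'ba' -> no
  Position 2: 'ab' -> MATCH
  Position 3: 'bb' -> no
  Position 4: 'bb' -> no
  Position 5: 'ba' -> no
  Position 6: 'aa' -> no
  Position 7: 'aa' -> no
Total matches: 2

2


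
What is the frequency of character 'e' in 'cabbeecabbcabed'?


Scanning 'cabbeecabbcabed' for 'e':
  Position 4: 'e' -> MATCH (count: 1)
  Position 5: 'e' -> MATCH (count: 2)
  Position 13: 'e' -> MATCH (count: 3)
Total occurrences of 'e': 3

3


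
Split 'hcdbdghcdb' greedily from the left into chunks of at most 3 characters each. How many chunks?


'hcdbdghcdb' has 10 characters.
Chunking with max size 3:
  Chunk 1: 'hcd' (positions 0-2)
  Chunk 2: 'bdg' (positions 3-5)
  Chunk 3: 'hcd' (positions 6-8)
  Chunk 4: 'b' (positions 9-9)
Total chunks: ceil(10 / 3) = 4

4


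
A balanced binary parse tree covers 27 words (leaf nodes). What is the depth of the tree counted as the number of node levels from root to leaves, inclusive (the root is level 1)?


In a balanced binary tree with n leaves the deepest leaf is ceil(log2(n)) edges below the root,
so counting node levels inclusive of root and leaves gives ceil(log2(n)) + 1 levels.
log2(27) = 4.7549
ceil(4.7549) = 5
levels = 5 + 1 = 6

6


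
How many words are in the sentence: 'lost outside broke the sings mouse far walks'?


Counting words by splitting on spaces:
  Word 1: 'lost'
  Word 2: 'outside'
  Word 3: 'broke'
  Word 4: 'the'
  Word 5: 'sings'
  Word 6: 'mouse'
  Word 7: 'far'
  Word 8: 'walks'
Total words: 8

8


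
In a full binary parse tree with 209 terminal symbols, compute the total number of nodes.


Leaf nodes (terminals): 209
Internal nodes = n - 1 = 209 - 1 = 208
Total = leaves + internal = 209 + 208 = 417

417


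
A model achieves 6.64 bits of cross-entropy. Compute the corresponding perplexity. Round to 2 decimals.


Perplexity formula: PP = 2^H
H = 6.64
PP = 2^6.64
Decompose: 2^6.64 = 2^6 * 2^0.64
2^6 = 64, 2^0.64 ~ 1.5583292
PP ~ 64 * 1.5583292 = 99.7330688
Rounded to 2 decimals: 99.73

99.73


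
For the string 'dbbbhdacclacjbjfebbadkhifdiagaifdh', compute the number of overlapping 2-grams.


String 'dbbbhdacclacjbjfebbadkhifdiagaifdh' has length L = 34.
Number of overlapping n-grams = L - n + 1
Substituting: 34 - 2 + 1 = 33

33


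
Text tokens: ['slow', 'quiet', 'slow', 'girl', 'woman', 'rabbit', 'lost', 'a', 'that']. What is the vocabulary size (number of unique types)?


Listing all tokens and tracking unique types:
  Token 1: 'slow' -> NEW (unique so far: 1)
  Token 2: 'quiet' -> NEW (unique so far: 2)
  Token 3: 'slow' -> duplicate (unique so far: 2)
  Token 4: 'girl' -> NEW (unique so far: 3)
  Token 5: 'woman' -> NEW (unique so far: 4)
  Token 6: 'rabbit' -> NEW (unique so far: 5)
  Token 7: 'lost' -> NEW (unique so far: 6)
  Token 8: 'a' -> NEW (unique so far: 7)
  Token 9: 'that' -> NEW (unique so far: 8)
Unique types: ('a', 'girl', 'lost', 'quiet', 'rabbit', 'slow', 'that', 'woman')
Vocabulary size: 8

8


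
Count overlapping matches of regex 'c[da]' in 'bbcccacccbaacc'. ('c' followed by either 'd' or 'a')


Pattern: c[da] means 'c' followed by either 'd' or 'a'.
Scanning 'bbcccacccbaacc' position-by-position:
  Pos 0: window 'bb' -> no
  Pos 1: window 'bc' -> no
  Pos 2: window 'cc' -> no
  Pos 3: window 'cc' -> no
  Pos 4: window 'ca' -> MATCH
  Pos 5: window 'ac' -> no
  Pos 6: window 'cc' -> no
  Pos 7: window 'cc' -> no
  Pos 8: window 'cb' -> no
  Pos 9: window 'ba' -> no
  Pos 10: window 'aa' -> no
  Pos 11: window 'ac' -> no
  Pos 12: window 'cc' -> no
  Pos 13: window 'c' -> no
Total matches: 1

1


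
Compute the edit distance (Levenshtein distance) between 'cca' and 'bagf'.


Building DP table for s1='cca' (len 3) and s2='bagf' (len 4):
       b  a  g  f
    0  1  2  3  4
  c 1  1  2  3  4
  c 2  2  2  3  4
  a 3  3  2  3  4
Edit distance = dp[3][4] = 4

4


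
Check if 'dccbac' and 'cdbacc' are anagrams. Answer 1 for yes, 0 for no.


Sort characters of 'dccbac': 'abcccd'
Sort characters of 'cdbacc': 'abcccd'
Sorted forms match -> they ARE anagrams
Result: 1

1


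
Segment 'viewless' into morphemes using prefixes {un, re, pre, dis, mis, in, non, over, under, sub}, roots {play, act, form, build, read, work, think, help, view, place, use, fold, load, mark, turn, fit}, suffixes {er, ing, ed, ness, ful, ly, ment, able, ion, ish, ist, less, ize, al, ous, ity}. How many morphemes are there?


Segmenting 'viewless' against the inventory:
  'view' -> root (morpheme 1)
  'less' -> suffix (morpheme 2)
Total morphemes: 2

2


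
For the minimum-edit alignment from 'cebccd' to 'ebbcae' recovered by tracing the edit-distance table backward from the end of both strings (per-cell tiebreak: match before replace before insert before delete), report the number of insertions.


Edit distance = 4. Backtracking from cell (6, 6) with preference match > replace > insert > delete,
then listing the resulting alignment 'cebccd' -> 'ebbcae' left to right:
  Step 1: replace c->e
  Step 2: replace e->b
  Step 3: keep 'b'
  Step 4: keep 'c'
  Step 5: replace c->a
  Step 6: replace d->e
Total insertions: 0

0


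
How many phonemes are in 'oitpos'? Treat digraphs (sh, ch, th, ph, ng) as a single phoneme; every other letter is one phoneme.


Parsing 'oitpos' greedily, digraphs first:
  'o' -> vowel phoneme (phonemes so far: 1)
  'i' -> vowel phoneme (phonemes so far: 2)
  't' -> consonant phoneme (phonemes so far: 3)
  'p' -> consonant phoneme (phonemes so far: 4)
  'o' -> vowel phoneme (phonemes so far: 5)
  's' -> consonant phoneme (phonemes so far: 6)
Total phonemes: 6

6


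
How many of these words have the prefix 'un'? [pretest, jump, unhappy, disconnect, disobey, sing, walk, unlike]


Checking each word for prefix 'un':
  'pretest' -> no (count: 0)
  'jump' -> no (count: 0)
  'unhappy' -> YES, starts with 'un' (count: 1)
  'disconnect' -> no (count: 1)
  'disobey' -> no (count: 1)
  'sing' -> no (count: 1)
  'walk' -> no (count: 1)
  'unlike' -> YES, starts with 'un' (count: 2)
Total with prefix 'un': 2

2


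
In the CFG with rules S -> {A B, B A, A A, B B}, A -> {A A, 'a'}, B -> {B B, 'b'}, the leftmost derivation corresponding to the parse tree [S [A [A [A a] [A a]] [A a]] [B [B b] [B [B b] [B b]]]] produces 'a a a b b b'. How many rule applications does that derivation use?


Every bracketed nonterminal node [X ...] in the tree is produced by exactly one rule application.
Reading the tree off as a leftmost derivation:
  Step 1: S  =>  A B   (applied S -> A B)
  Step 2: A B  =>  A A B   (applied A -> A A)
  Step 3: A A B  =>  A A A B   (applied A -> A A)
  Step 4: A A A B  =>  a A A B   (applied A -> a)
  Step 5: a A A B  =>  a a A B   (applied A -> a)
  Step 6: a a A B  =>  a a a B   (applied A -> a)
  Step 7: a a a B  =>  a a a B B   (applied B -> B B)
  Step 8: a a a B B  =>  a a a b B   (applied B -> b)
  Step 9: a a a b B  =>  a a a b B B   (applied B -> B B)
  Step 10: a a a b B B  =>  a a a b b B   (applied B -> b)
  Step 11: a a a b b B  =>  a a a b b b   (applied B -> b)
Final yield: a a a b b b
Total rewrite steps: 11

11


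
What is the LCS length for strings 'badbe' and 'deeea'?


DP table for LCS of 'badbe' and 'deeea':
       d  e  e  e  a
    0  0  0  0  0  0
  b 0  0  0  0  0  0
  a 0  0  0  0  0  1
  d 0  1  1  1  1  1
  b 0  1  1  1  1  1
  e 0  1  2  2  2  2
LCS: 'de'
LCS length = 2

2


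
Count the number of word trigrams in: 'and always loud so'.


Word trigrams from [4] words:
  Trigram 1: (and always loud)
  Trigram 2: (always loud so)
Total word trigrams: 4 - 2 = 2

2


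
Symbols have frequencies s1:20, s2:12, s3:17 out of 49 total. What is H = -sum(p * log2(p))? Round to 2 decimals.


Computing entropy H = -sum(p_i * log2(p_i)):
  s1: p = 20/49 = 0.4082, -p*log2(p) = 0.5277
  s2: p = 12/49 = 0.2449, -p*log2(p) = 0.4971
  s3: p = 17/49 = 0.3469, -p*log2(p) = 0.5299
H = sum of terms = 1.5547
Rounded to 2 decimals: 1.55

1.55


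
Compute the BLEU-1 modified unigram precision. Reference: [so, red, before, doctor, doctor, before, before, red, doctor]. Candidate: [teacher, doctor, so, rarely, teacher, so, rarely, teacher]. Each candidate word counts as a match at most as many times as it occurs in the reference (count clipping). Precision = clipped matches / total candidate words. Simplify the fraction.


Reference word counts: {'before': 3, 'doctor': 3, 'red': 2, 'so': 1}
Checking each candidate word (with clipping):
  'teacher' -> not in reference -> no match (matches: 0)
  'doctor' -> in reference (ref count 3, used 1/3) -> match (matches: 1)
  'so' -> in reference (ref count 1, used 1/1) -> match (matches: 2)
  'rarely' -> not in reference -> no match (matches: 2)
  'teacher' -> not in reference -> no match (matches: 2)
  'so' -> ref count 1 already used up (1/1) -> clipped, no match (matches: 2)
  'rarely' -> not in reference -> no match (matches: 2)
  'teacher' -> not in reference -> no match (matches: 2)
Clipped matches: 2, Candidate length: 8
Precision = 2/8 = 1/4

1/4


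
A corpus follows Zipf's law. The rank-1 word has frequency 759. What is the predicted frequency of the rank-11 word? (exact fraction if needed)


Zipf's law: freq(rank) = f1 / rank
f1 = 759, rank = 11
freq = 759 / 11
= 69

69


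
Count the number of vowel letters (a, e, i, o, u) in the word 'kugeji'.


Scanning each character of 'kugeji':
  Position 1: 'k' -> consonant (running count: 0)
  Position 2: 'u' -> vowel (running count: 1)
  Position 3: 'g' -> consonant (running count: 1)
  Position 4: 'e' -> vowel (running count: 2)
  Position 5: 'j' -> consonant (running count: 2)
  Position 6: 'i' -> vowel (running count: 3)
Total vowels: 3

3


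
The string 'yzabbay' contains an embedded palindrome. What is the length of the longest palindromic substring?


Scanning 'yzabbay' for palindromic substrings.
Substring at positions 2-5: 'abba'.
Check: reverse('abba') = 'abba' -> palindrome confirmed.
Neighbouring characters ('z' / 'y') break symmetry, so it cannot extend further.
No longer palindromic substring exists; longest length = 4

4


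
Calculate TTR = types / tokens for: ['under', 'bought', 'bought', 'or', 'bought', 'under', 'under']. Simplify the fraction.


Tokens: 7
Unique types: ('bought', 'or', 'under') = 3
TTR = 3/7
Already in lowest terms.

3/7


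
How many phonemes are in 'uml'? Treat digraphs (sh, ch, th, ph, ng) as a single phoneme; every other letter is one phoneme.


Parsing 'uml' greedily, digraphs first:
  'u' -> vowel phoneme (phonemes so far: 1)
  'm' -> consonant phoneme (phonemes so far: 2)
  'l' -> consonant phoneme (phonemes so far: 3)
Total phonemes: 3

3


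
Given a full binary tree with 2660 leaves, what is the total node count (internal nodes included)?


Leaf nodes (terminals): 2660
Internal nodes = n - 1 = 2660 - 1 = 2659
Total = leaves + internal = 2660 + 2659 = 5319

5319


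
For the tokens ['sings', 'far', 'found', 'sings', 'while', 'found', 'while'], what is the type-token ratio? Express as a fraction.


Tokens: 7
Unique types: ('far', 'found', 'sings', 'while') = 4
TTR = 4/7
Already in lowest terms.

4/7


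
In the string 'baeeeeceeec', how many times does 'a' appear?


Scanning 'baeeeeceeec' for 'a':
  Position 1: 'a' -> MATCH (count: 1)
Total occurrences of 'a': 1

1


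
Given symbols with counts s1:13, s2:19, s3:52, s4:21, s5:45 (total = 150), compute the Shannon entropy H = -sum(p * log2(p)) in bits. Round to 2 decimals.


Computing entropy H = -sum(p_i * log2(p_i)):
  s1: p = 13/150 = 0.0867, -p*log2(p) = 0.3058
  s2: p = 19/150 = 0.1267, -p*log2(p) = 0.3776
  s3: p = 52/150 = 0.3467, -p*log2(p) = 0.5298
  s4: p = 21/150 = 0.1400, -p*log2(p) = 0.3971
  s5: p = 45/150 = 0.3000, -p*log2(p) = 0.5211
H = sum of terms = 2.1314
Rounded to 2 decimals: 2.13

2.13


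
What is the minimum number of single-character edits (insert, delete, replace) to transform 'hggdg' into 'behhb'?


Building DP table for s1='hggdg' (len 5) and s2='behhb' (len 5):
       b  e  h  h  b
    0  1  2  3  4  5
  h 1  1  2  2  3  4
  g 2  2  2  3  3  4
  g 3  3  3  3  4  4
  d 4  4  4  4  4  5
  g 5  5  5  5  5  5
Edit distance = dp[5][5] = 5

5


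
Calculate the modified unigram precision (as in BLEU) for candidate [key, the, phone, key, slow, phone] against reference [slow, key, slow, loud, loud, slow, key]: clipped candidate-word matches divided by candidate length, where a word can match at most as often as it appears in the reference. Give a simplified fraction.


Reference word counts: {'key': 2, 'loud': 2, 'slow': 3}
Checking each candidate word (with clipping):
  'key' -> in reference (ref count 2, used 1/2) -> match (matches: 1)
  'the' -> not in reference -> no match (matches: 1)
  'phone' -> not in reference -> no match (matches: 1)
  'key' -> in reference (ref count 2, used 2/2) -> match (matches: 2)
  'slow' -> in reference (ref count 3, used 1/3) -> match (matches: 3)
  'phone' -> not in reference -> no match (matches: 3)
Clipped matches: 3, Candidate length: 6
Precision = 3/6 = 1/2

1/2


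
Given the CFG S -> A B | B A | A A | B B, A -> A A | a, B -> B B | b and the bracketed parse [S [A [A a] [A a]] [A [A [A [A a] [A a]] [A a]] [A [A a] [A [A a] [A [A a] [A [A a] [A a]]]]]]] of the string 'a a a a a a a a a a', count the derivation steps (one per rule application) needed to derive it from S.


Every bracketed nonterminal node [X ...] in the tree is produced by exactly one rule application.
Reading the tree off as a leftmost derivation:
  Step 1: S  =>  A A   (applied S -> A A)
  Step 2: A A  =>  A A A   (applied A -> A A)
  Step 3: A A A  =>  a A A   (applied A -> a)
  Step 4: a A A  =>  a a A   (applied A -> a)
  Step 5: a a A  =>  a a A A   (applied A -> A A)
  Step 6: a a A A  =>  a a A A A   (applied A -> A A)
  Step 7: a a A A A  =>  a a A A A A   (applied A -> A A)
  Step 8: a a A A A A  =>  a a a A A A   (applied A -> a)
  Step 9: a a a A A A  =>  a a a a A A   (applied A -> a)
  Step 10: a a a a A A  =>  a a a a a A   (applied A -> a)
  Step 11: a a a a a A  =>  a a a a a A A   (applied A -> A A)
  Step 12: a a a a a A A  =>  a a a a a a A   (applied A -> a)
  Step 13: a a a a a a A  =>  a a a a a a A A   (applied A -> A A)
  Step 14: a a a a a a A A  =>  a a a a a a a A   (applied A -> a)
  Step 15: a a a a a a a A  =>  a a a a a a a A A   (applied A -> A A)
  Step 16: a a a a a a a A A  =>  a a a a a a a a A   (applied A -> a)
  Step 17: a a a a a a a a A  =>  a a a a a a a a A A   (applied A -> A A)
  Step 18: a a a a a a a a A A  =>  a a a a a a a a a A   (applied A -> a)
  Step 19: a a a a a a a a a A  =>  a a a a a a a a a a   (applied A -> a)
Final yield: a a a a a a a a a a
Total rewrite steps: 19

19


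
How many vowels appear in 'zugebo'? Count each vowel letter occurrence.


Scanning each character of 'zugebo':
  Position 1: 'z' -> consonant (running count: 0)
  Position 2: 'u' -> vowel (running count: 1)
  Position 3: 'g' -> consonant (running count: 1)
  Position 4: 'e' -> vowel (running count: 2)
  Position 5: 'b' -> consonant (running count: 2)
  Position 6: 'o' -> vowel (running count: 3)
Total vowels: 3

3


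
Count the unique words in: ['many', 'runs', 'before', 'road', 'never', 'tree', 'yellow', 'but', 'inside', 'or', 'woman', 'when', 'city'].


Listing all tokens and tracking unique types:
  Token 1: 'many' -> NEW (unique so far: 1)
  Token 2: 'runs' -> NEW (unique so far: 2)
  Token 3: 'before' -> NEW (unique so far: 3)
  Token 4: 'road' -> NEW (unique so far: 4)
  Token 5: 'never' -> NEW (unique so far: 5)
  Token 6: 'tree' -> NEW (unique so far: 6)
  Token 7: 'yellow' -> NEW (unique so far: 7)
  Token 8: 'but' -> NEW (unique so far: 8)
  Token 9: 'inside' -> NEW (unique so far: 9)
  Token 10: 'or' -> NEW (unique so far: 10)
  Token 11: 'woman' -> NEW (unique so far: 11)
  Token 12: 'when' -> NEW (unique so far: 12)
  Token 13: 'city' -> NEW (unique so far: 13)
Unique types: ('before', 'but', 'city', 'inside', 'many', 'never', 'or', 'road', 'runs', 'tree', 'when', 'woman', 'yellow')
Vocabulary size: 13

13


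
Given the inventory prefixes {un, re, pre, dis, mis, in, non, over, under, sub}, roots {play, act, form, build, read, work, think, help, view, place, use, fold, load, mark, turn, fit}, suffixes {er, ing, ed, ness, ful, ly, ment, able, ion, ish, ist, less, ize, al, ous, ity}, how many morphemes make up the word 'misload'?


Segmenting 'misload' against the inventory:
  'mis' -> prefix (morpheme 1)
  'load' -> root (morpheme 2)
Total morphemes: 2

2


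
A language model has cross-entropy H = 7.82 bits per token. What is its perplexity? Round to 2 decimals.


Perplexity formula: PP = 2^H
H = 7.82
PP = 2^7.82
Decompose: 2^7.82 = 2^7 * 2^0.82
2^7 = 128, 2^0.82 ~ 1.7654060
PP ~ 128 * 1.7654060 = 225.9719680
Rounded to 2 decimals: 225.97

225.97


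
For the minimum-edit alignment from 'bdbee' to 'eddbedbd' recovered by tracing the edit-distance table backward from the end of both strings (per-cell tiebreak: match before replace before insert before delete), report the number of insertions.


Edit distance = 5. Backtracking from cell (5, 8) with preference match > replace > insert > delete,
then listing the resulting alignment 'bdbee' -> 'eddbedbd' left to right:
  Step 1: insert 'e' [insertion #1]
  Step 2: replace b->d
  Step 3: keep 'd'
  Step 4: keep 'b'
  Step 5: keep 'e'
  Step 6: insert 'd' [insertion #2]
  Step 7: insert 'b' [insertion #3]
  Step 8: replace e->d
Total insertions: 3

3


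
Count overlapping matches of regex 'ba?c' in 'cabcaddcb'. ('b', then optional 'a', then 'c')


Pattern: ba?c means 'b', then optional 'a', then 'c'.
Scanning 'cabcaddcb' position-by-position:
  Pos 0: window 'cab' -> no
  Pos 1: window 'abc' -> no
  Pos 2: window 'bca' -> MATCH
  Pos 3: window 'cad' -> no
  Pos 4: window 'add' -> no
  Pos 5: window 'ddc' -> no
  Pos 6: window 'dcb' -> no
  Pos 7: window 'cb' -> no
  Pos 8: window 'b' -> no
Total matches: 1

1


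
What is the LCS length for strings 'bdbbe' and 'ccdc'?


DP table for LCS of 'bdbbe' and 'ccdc':
       c  c  d  c
    0  0  0  0  0
  b 0  0  0  0  0
  d 0  0  0  1  1
  b 0  0  0  1  1
  b 0  0  0  1  1
  e 0  0  0  1  1
LCS: 'd'
LCS length = 1

1


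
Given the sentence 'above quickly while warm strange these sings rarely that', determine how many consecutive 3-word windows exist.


Word trigrams from [9] words:
  Trigram 1: (above quickly while)
  Trigram 2: (quickly while warm)
  Trigram 3: (while warm strange)
  Trigram 4: (warm strange these)
  Trigram 5: (strange these sings)
  Trigram 6: (these sings rarely)
  Trigram 7: (sings rarely that)
Total word trigrams: 9 - 2 = 7

7


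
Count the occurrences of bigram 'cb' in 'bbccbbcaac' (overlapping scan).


Scanning 'bbccbbcaac' for bigram 'cb':
  Position 0: 'bb' -> no
  Position 1: 'bc' -> no
  Position 2: 'cc' -> no
  Position 3: 'cb' -> MATCH
  Position 4: 'bb' -> no
  Position 5: 'bc' -> no
  Position 6: 'ca' -> no
  Position 7: 'aa' -> no
  Position 8: 'ac' -> no
Total matches: 1

1


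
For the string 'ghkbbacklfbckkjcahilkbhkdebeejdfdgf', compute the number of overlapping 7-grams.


String 'ghkbbacklfbckkjcahilkbhkdebeejdfdgf' has length L = 35.
Number of overlapping n-grams = L - n + 1
Substituting: 35 - 7 + 1 = 29

29


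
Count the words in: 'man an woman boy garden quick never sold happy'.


Counting words by splitting on spaces:
  Word 1: 'man'
  Word 2: 'an'
  Word 3: 'woman'
  Word 4: 'boy'
  Word 5: 'garden'
  Word 6: 'quick'
  Word 7: 'never'
  Word 8: 'sold'
  Word 9: 'happy'
Total words: 9

9


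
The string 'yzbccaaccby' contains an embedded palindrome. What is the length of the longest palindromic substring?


Scanning 'yzbccaaccby' for palindromic substrings.
Substring at positions 2-9: 'bccaaccb'.
Check: reverse('bccaaccb') = 'bccaaccb' -> palindrome confirmed.
Neighbouring characters ('z' / 'y') break symmetry, so it cannot extend further.
No longer palindromic substring exists; longest length = 8

8


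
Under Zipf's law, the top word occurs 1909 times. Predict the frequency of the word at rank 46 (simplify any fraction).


Zipf's law: freq(rank) = f1 / rank
f1 = 1909, rank = 46
freq = 1909 / 46
GCD(1909, 46) = 23
Simplified: 83/2

83/2


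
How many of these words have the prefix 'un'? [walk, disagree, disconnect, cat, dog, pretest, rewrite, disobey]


Checking each word for prefix 'un':
  'walk' -> no (count: 0)
  'disagree' -> no (count: 0)
  'disconnect' -> no (count: 0)
  'cat' -> no (count: 0)
  'dog' -> no (count: 0)
  'pretest' -> no (count: 0)
  'rewrite' -> no (count: 0)
  'disobey' -> no (count: 0)
Total with prefix 'un': 0

0


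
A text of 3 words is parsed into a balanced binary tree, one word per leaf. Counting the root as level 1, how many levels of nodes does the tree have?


In a balanced binary tree with n leaves the deepest leaf is ceil(log2(n)) edges below the root,
so counting node levels inclusive of root and leaves gives ceil(log2(n)) + 1 levels.
log2(3) = 1.5850
ceil(1.5850) = 2
levels = 2 + 1 = 3

3


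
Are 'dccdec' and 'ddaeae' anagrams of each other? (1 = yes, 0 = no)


Sort characters of 'dccdec': 'cccdde'
Sort characters of 'ddaeae': 'aaddee'
Sorted forms differ -> they are NOT anagrams
Result: 0

0


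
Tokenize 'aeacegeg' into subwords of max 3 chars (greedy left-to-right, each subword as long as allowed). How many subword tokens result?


'aeacegeg' has 8 characters.
Chunking with max size 3:
  Chunk 1: 'aea' (positions 0-2)
  Chunk 2: 'ceg' (positions 3-5)
  Chunk 3: 'eg' (positions 6-7)
Total chunks: ceil(8 / 3) = 3

3


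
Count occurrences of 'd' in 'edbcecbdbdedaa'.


Scanning 'edbcecbdbdedaa' for 'd':
  Position 1: 'd' -> MATCH (count: 1)
  Position 7: 'd' -> MATCH (count: 2)
  Position 9: 'd' -> MATCH (count: 3)
  Position 11: 'd' -> MATCH (count: 4)
Total occurrences of 'd': 4

4


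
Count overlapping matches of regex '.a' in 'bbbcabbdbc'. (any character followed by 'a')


Pattern: .a means any character followed by 'a'.
Scanning 'bbbcabbdbc' position-by-position:
  Pos 0: window 'bb' -> no
  Pos 1: window 'bb' -> no
  Pos 2: window 'bc' -> no
  Pos 3: window 'ca' -> MATCH
  Pos 4: window 'ab' -> no
  Pos 5: window 'bb' -> no
  Pos 6: window 'bd' -> no
  Pos 7: window 'db' -> no
  Pos 8: window 'bc' -> no
  Pos 9: window 'c' -> no
Total matches: 1

1


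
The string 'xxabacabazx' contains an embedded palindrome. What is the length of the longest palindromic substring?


Scanning 'xxabacabazx' for palindromic substrings.
Substring at positions 2-8: 'abacaba'.
Check: reverse('abacaba') = 'abacaba' -> palindrome confirmed.
Neighbouring characters ('x' / 'z') break symmetry, so it cannot extend further.
No longer palindromic substring exists; longest length = 7

7


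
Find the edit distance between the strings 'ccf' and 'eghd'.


Building DP table for s1='ccf' (len 3) and s2='eghd' (len 4):
       e  g  h  d
    0  1  2  3  4
  c 1  1  2  3  4
  c 2  2  2  3  4
  f 3  3  3  3  4
Edit distance = dp[3][4] = 4

4


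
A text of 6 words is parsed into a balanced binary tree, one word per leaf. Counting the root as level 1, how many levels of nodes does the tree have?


In a balanced binary tree with n leaves the deepest leaf is ceil(log2(n)) edges below the root,
so counting node levels inclusive of root and leaves gives ceil(log2(n)) + 1 levels.
log2(6) = 2.5850
ceil(2.5850) = 3
levels = 3 + 1 = 4

4


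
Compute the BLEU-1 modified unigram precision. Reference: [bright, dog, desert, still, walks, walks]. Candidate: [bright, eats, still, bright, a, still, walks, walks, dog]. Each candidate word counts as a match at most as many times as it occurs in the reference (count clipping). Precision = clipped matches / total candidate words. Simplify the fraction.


Reference word counts: {'bright': 1, 'desert': 1, 'dog': 1, 'still': 1, 'walks': 2}
Checking each candidate word (with clipping):
  'bright' -> in reference (ref count 1, used 1/1) -> match (matches: 1)
  'eats' -> not in reference -> no match (matches: 1)
  'still' -> in reference (ref count 1, used 1/1) -> match (matches: 2)
  'bright' -> ref count 1 already used up (1/1) -> clipped, no match (matches: 2)
  'a' -> not in reference -> no match (matches: 2)
  'still' -> ref count 1 already used up (1/1) -> clipped, no match (matches: 2)
  'walks' -> in reference (ref count 2, used 1/2) -> match (matches: 3)
  'walks' -> in reference (ref count 2, used 2/2) -> match (matches: 4)
  'dog' -> in reference (ref count 1, used 1/1) -> match (matches: 5)
Clipped matches: 5, Candidate length: 9
Precision = 5/9

5/9
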